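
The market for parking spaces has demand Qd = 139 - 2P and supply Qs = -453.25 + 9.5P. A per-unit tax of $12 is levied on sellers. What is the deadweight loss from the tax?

Pre-tax equilibrium: P* = 51.5, Q* = 36.
Tax on sellers shifts supply to Qs = -453.25 + 9.5(P − 12) = -567.25 + 9.5P.
139 - 2P = -567.25 + 9.5P gives buyer price Pb = 2825/46; sellers receive Ps = 2825/46 − 12 = 2273/46.
New quantity: Q = 139 − 2(2825/46) = 372/23.
DWL = ½ × 12 × (36 − 372/23) = 2736/23.

Deadweight loss = 2736/23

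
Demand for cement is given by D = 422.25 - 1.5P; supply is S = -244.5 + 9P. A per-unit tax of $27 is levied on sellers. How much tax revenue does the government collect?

Tax revenue = 55242/7

Pre-tax equilibrium: P* = 63.5, Q* = 327.
Tax on sellers shifts supply to S = -244.5 + 9(P − 27) = -487.5 + 9P.
422.25 - 1.5P = -487.5 + 9P gives buyer price Pb = 1213/14; sellers receive Ps = 1213/14 − 27 = 835/14.
New quantity: Q = 422.25 − 1.5(1213/14) = 2046/7.
Revenue = 27 × 2046/7 = 55242/7.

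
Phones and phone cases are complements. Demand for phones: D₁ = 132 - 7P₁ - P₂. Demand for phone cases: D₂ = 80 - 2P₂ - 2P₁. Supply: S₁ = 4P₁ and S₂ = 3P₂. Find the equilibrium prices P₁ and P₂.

Market 1: 132 - 7P₁ - P₂ = 4P₁ → 11P₁ + P₂ = 132.
Market 2: 5P₂ + 2P₁ = 80.
Eliminating P₂: 5×(1) − 1×(2) gives 53P₁ = 580, so P₁ = 580/53.
Back-substitute into (2): P₂ = (80 − 2×580/53) / 5 = 616/53.

P₁ = 580/53, P₂ = 616/53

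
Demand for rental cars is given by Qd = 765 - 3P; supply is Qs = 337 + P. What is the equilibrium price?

Set Qd = Qs: 765 - 3P = 337 + P.
428 = 4P, so P* = 107.
Q* = 765 − 3(107) = 444.

P* = 107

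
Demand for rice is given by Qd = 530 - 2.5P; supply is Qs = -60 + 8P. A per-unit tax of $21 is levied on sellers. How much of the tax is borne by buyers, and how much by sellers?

Buyers bear $16, sellers bear $5

Pre-tax equilibrium: P* = 1180/21, Q* = 8180/21.
Tax on sellers shifts supply to Qs = -60 + 8(P − 21) = -228 + 8P.
530 - 2.5P = -228 + 8P gives buyer price Pb = 1516/21; sellers receive Ps = 1516/21 − 21 = 1075/21.
New quantity: Q = 530 − 2.5(1516/21) = 7340/21.
Buyer burden = 1516/21 − 1180/21 = 16; seller burden = 1180/21 − 1075/21 = 5.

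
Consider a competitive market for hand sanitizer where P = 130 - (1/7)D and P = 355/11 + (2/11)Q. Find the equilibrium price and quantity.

P* = 87, Q* = 301

Set the two price expressions equal: 130 - (1/7)Q = 355/11 + (2/11)Q.
1075/11 = (25/77)Q, so Q* = 301.
P* = 130 − (1/7)(301) = 87.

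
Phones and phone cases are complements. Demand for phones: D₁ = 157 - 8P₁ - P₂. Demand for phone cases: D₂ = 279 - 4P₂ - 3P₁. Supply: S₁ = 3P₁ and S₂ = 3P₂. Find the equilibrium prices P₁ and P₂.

Market 1: 157 - 8P₁ - P₂ = 3P₁ → 11P₁ + P₂ = 157.
Market 2: 7P₂ + 3P₁ = 279.
Eliminating P₂: 7×(1) − 1×(2) gives 74P₁ = 820, so P₁ = 410/37.
Back-substitute into (2): P₂ = (279 − 3×410/37) / 7 = 1299/37.

P₁ = 410/37, P₂ = 1299/37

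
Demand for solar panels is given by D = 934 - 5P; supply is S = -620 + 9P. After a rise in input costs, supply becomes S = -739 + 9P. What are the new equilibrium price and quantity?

P' = 119.5, Q' = 336.5

Original equilibrium: P* = 111, Q* = 379.
New equilibrium: 934 - 5P = -739 + 9P, so 1673 = 14P and P' = 119.5; Q' = 934 − 5(119.5) = 336.5.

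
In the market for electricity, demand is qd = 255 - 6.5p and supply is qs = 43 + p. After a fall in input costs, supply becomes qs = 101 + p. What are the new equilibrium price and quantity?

p' = 308/15, q' = 1823/15

Original equilibrium: p* = 424/15, q* = 1069/15.
New equilibrium: 255 - 6.5p = 101 + p, so 154 = 7.5p and p' = 308/15; q' = 255 − 6.5(308/15) = 1823/15.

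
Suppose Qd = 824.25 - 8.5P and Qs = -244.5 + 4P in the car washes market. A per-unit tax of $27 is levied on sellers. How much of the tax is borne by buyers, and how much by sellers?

Buyers bear $8.64, sellers bear $18.36

Pre-tax equilibrium: P* = 85.5, Q* = 97.5.
Tax on sellers shifts supply to Qs = -244.5 + 4(P − 27) = -352.5 + 4P.
824.25 - 8.5P = -352.5 + 4P gives buyer price Pb = 94.14; sellers receive Ps = 94.14 − 27 = 67.14.
New quantity: Q = 824.25 − 8.5(94.14) = 24.06.
Buyer burden = 94.14 − 85.5 = 8.64; seller burden = 85.5 − 67.14 = 18.36.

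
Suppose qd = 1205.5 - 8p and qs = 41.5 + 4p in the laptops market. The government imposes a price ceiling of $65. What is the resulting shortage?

Shortage = 384

Equilibrium price would be p* = 97, so the ceiling at 65 binds.
At p = 65: qd = 1205.5 − 8(65) = 685.5, qs = 41.5 + 4(65) = 301.5.
Shortage = 685.5 − 301.5 = 384.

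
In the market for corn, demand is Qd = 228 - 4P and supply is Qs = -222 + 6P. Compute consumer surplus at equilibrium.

Equilibrium: 228 - 4P = -222 + 6P gives P* = 45, Q* = 48.
Demand choke price (Qd = 0): P = 57.
CS = ½(57 − 45)(48) = 288.

Consumer surplus = 288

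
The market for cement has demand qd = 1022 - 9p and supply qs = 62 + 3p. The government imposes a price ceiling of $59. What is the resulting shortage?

Shortage = 252

Equilibrium price would be p* = 80, so the ceiling at 59 binds.
At p = 59: qd = 1022 − 9(59) = 491, qs = 62 + 3(59) = 239.
Shortage = 491 − 239 = 252.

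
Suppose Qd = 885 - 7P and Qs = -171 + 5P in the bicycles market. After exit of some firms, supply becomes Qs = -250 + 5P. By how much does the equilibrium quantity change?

Original equilibrium: P* = 88, Q* = 269.
New equilibrium: 885 - 7P = -250 + 5P, so 1135 = 12P and P' = 1135/12; Q' = 885 − 7(1135/12) = 2675/12.
Change in quantity: 2675/12 − 269 = -553/12.

ΔQ = -553/12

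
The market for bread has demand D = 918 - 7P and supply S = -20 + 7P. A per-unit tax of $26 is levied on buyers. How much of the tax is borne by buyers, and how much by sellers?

Pre-tax equilibrium: P* = 67, Q* = 449.
Tax on buyers shifts demand to D = 918 − 7(P + 26) = 736 - 7P.
736 - 7P = -20 + 7P gives seller price Ps = 54; buyers pay Pb = 54 + 26 = 80.
New quantity: Q = 918 − 7(80) = 358.
Buyer burden = 80 − 67 = 13; seller burden = 67 − 54 = 13.

Buyers bear $13, sellers bear $13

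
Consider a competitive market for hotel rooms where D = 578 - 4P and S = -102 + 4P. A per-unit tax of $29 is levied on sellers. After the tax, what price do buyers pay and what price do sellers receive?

Buyers pay $99.5, sellers receive $70.5

Pre-tax equilibrium: P* = 85, Q* = 238.
Tax on sellers shifts supply to S = -102 + 4(P − 29) = -218 + 4P.
578 - 4P = -218 + 4P gives buyer price Pb = 99.5; sellers receive Ps = 99.5 − 29 = 70.5.
New quantity: Q = 578 − 4(99.5) = 180.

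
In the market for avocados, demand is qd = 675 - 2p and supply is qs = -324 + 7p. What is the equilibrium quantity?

Set qd = qs: 675 - 2p = -324 + 7p.
999 = 9p, so p* = 111.
q* = 675 − 2(111) = 453.

q* = 453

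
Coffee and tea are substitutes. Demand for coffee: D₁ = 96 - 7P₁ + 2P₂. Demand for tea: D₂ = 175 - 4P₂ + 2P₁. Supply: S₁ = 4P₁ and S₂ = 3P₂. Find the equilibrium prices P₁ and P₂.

Market 1: 96 - 7P₁ + 2P₂ = 4P₁ → 11P₁ - 2P₂ = 96.
Market 2: 7P₂ - 2P₁ = 175.
Eliminating P₂: 7×(1) + 2×(2) gives 73P₁ = 1022, so P₁ = 14.
Back-substitute into (2): P₂ = (175 + 2×14) / 7 = 29.

P₁ = 14, P₂ = 29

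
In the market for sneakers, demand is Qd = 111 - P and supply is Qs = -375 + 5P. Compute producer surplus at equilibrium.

Equilibrium: 111 - P = -375 + 5P gives P* = 81, Q* = 30.
Supply starts at P = 75 (where Qs = 0).
PS = ½(81 − 75)(30) = 90.

Producer surplus = 90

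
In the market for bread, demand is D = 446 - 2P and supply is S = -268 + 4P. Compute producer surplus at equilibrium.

Equilibrium: 446 - 2P = -268 + 4P gives P* = 119, Q* = 208.
Supply starts at P = 67 (where S = 0).
PS = ½(119 − 67)(208) = 5408.

Producer surplus = 5408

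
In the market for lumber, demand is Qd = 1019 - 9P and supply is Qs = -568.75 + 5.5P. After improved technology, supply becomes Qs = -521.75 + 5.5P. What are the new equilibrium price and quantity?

Original equilibrium: P* = 109.5, Q* = 33.5.
New equilibrium: 1019 - 9P = -521.75 + 5.5P, so 1540.75 = 14.5P and P' = 6163/58; Q' = 1019 − 9(6163/58) = 3635/58.

P' = 6163/58, Q' = 3635/58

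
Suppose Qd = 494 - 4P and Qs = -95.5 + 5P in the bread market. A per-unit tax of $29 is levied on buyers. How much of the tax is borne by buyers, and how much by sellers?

Buyers bear 145/9, sellers bear 116/9

Pre-tax equilibrium: P* = 65.5, Q* = 232.
Tax on buyers shifts demand to Qd = 494 − 4(P + 29) = 378 - 4P.
378 - 4P = -95.5 + 5P gives seller price Ps = 947/18; buyers pay Pb = 947/18 + 29 = 1469/18.
New quantity: Q = 494 − 4(1469/18) = 1508/9.
Buyer burden = 1469/18 − 65.5 = 145/9; seller burden = 65.5 − 947/18 = 116/9.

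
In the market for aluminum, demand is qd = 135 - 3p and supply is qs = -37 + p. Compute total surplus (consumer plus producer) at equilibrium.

Total surplus = 24

Equilibrium: 135 - 3p = -37 + p gives p* = 43, q* = 6.
Demand choke price: p = 45; supply starts at p = 37.
CS = ½(45 − 43)(6) = 6; PS = ½(43 − 37)(6) = 18.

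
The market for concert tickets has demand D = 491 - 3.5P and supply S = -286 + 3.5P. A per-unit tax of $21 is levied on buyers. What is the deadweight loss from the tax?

Pre-tax equilibrium: P* = 111, Q* = 102.5.
Tax on buyers shifts demand to D = 491 − 3.5(P + 21) = 417.5 - 3.5P.
417.5 - 3.5P = -286 + 3.5P gives seller price Ps = 100.5; buyers pay Pb = 100.5 + 21 = 121.5.
New quantity: Q = 491 − 3.5(121.5) = 65.75.
DWL = ½ × 21 × (102.5 − 65.75) = 385.875.

Deadweight loss = 385.875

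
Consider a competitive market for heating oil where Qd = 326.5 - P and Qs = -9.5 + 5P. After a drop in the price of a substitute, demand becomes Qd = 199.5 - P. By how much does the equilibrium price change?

Original equilibrium: P* = 56, Q* = 270.5.
New equilibrium: 199.5 - P = -9.5 + 5P, so 209 = 6P and P' = 209/6; Q' = 199.5 − 1(209/6) = 494/3.
Change in price: 209/6 − 56 = -127/6.

ΔP = -127/6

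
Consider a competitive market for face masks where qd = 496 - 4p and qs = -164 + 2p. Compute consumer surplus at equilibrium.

Equilibrium: 496 - 4p = -164 + 2p gives p* = 110, q* = 56.
Demand choke price (qd = 0): p = 124.
CS = ½(124 − 110)(56) = 392.

Consumer surplus = 392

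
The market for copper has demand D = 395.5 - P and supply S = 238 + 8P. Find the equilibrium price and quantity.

Set D = S: 395.5 - P = 238 + 8P.
157.5 = 9P, so P* = 17.5.
Q* = 395.5 − 1(17.5) = 378.

P* = 17.5, Q* = 378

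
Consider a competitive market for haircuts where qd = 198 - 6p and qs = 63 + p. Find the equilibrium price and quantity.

Set qd = qs: 198 - 6p = 63 + p.
135 = 7p, so p* = 135/7.
q* = 198 − 6(135/7) = 576/7.

p* = 135/7, q* = 576/7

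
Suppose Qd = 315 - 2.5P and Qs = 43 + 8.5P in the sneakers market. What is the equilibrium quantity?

Set Qd = Qs: 315 - 2.5P = 43 + 8.5P.
272 = 11P, so P* = 272/11.
Q* = 315 − 2.5(272/11) = 2785/11.

Q* = 2785/11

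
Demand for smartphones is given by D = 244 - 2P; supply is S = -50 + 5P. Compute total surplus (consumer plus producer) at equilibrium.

Equilibrium: 244 - 2P = -50 + 5P gives P* = 42, Q* = 160.
Demand choke price: P = 122; supply starts at P = 10.
CS = ½(122 − 42)(160) = 6400; PS = ½(42 − 10)(160) = 2560.

Total surplus = 8960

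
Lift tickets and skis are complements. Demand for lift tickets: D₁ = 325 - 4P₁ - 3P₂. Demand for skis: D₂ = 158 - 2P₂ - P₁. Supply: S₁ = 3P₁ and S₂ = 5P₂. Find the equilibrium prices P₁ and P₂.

P₁ = 1801/46, P₂ = 781/46

Market 1: 325 - 4P₁ - 3P₂ = 3P₁ → 7P₁ + 3P₂ = 325.
Market 2: 7P₂ + P₁ = 158.
Eliminating P₂: 7×(1) − 3×(2) gives 46P₁ = 1801, so P₁ = 1801/46.
Back-substitute into (2): P₂ = (158 − 1×1801/46) / 7 = 781/46.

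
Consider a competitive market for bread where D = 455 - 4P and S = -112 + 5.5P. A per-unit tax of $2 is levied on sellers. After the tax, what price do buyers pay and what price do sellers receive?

Buyers pay 1156/19, sellers receive 1118/19

Pre-tax equilibrium: P* = 1134/19, Q* = 4109/19.
Tax on sellers shifts supply to S = -112 + 5.5(P − 2) = -123 + 5.5P.
455 - 4P = -123 + 5.5P gives buyer price Pb = 1156/19; sellers receive Ps = 1156/19 − 2 = 1118/19.
New quantity: Q = 455 − 4(1156/19) = 4021/19.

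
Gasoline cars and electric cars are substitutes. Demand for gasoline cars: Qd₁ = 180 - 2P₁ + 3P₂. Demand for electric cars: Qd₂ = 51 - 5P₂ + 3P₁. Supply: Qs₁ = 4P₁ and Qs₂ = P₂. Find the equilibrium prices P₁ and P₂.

P₁ = 137/3, P₂ = 94/3

Market 1: 180 - 2P₁ + 3P₂ = 4P₁ → 6P₁ - 3P₂ = 180.
Market 2: 6P₂ - 3P₁ = 51.
Eliminating P₂: 6×(1) + 3×(2) gives 27P₁ = 1233, so P₁ = 137/3.
Back-substitute into (2): P₂ = (51 + 3×137/3) / 6 = 94/3.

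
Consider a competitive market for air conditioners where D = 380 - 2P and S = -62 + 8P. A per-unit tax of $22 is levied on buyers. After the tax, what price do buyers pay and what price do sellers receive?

Pre-tax equilibrium: P* = 44.2, Q* = 291.6.
Tax on buyers shifts demand to D = 380 − 2(P + 22) = 336 - 2P.
336 - 2P = -62 + 8P gives seller price Ps = 39.8; buyers pay Pb = 39.8 + 22 = 61.8.
New quantity: Q = 380 − 2(61.8) = 256.4.

Buyers pay $61.8, sellers receive $39.8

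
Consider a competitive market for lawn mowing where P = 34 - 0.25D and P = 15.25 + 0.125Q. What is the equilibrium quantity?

Set the two price expressions equal: 34 - 0.25Q = 15.25 + 0.125Q.
18.75 = 0.375Q, so Q* = 50.
P* = 34 − (0.25)(50) = 21.5.

Q* = 50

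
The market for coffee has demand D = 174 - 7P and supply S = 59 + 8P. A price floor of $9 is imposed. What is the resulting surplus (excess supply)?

Equilibrium price would be P* = 23/3, so the floor at 9 binds.
At P = 9: D = 111, S = 131.
Surplus = 131 − 111 = 20.

Surplus = 20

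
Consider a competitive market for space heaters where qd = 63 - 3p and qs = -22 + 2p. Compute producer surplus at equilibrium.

Producer surplus = 36

Equilibrium: 63 - 3p = -22 + 2p gives p* = 17, q* = 12.
Supply starts at p = 11 (where qs = 0).
PS = ½(17 − 11)(12) = 36.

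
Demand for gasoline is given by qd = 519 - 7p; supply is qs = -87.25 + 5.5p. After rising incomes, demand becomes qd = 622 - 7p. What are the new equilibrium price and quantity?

Original equilibrium: p* = 48.5, q* = 179.5.
New equilibrium: 622 - 7p = -87.25 + 5.5p, so 709.25 = 12.5p and p' = 56.74; q' = 622 − 7(56.74) = 224.82.

p' = 56.74, q' = 224.82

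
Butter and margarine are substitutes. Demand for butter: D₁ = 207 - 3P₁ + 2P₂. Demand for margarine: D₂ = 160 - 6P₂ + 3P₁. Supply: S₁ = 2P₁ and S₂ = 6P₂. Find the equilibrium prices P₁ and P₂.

Market 1: 207 - 3P₁ + 2P₂ = 2P₁ → 5P₁ - 2P₂ = 207.
Market 2: 12P₂ - 3P₁ = 160.
Eliminating P₂: 12×(1) + 2×(2) gives 54P₁ = 2804, so P₁ = 1402/27.
Back-substitute into (2): P₂ = (160 + 3×1402/27) / 12 = 1421/54.

P₁ = 1402/27, P₂ = 1421/54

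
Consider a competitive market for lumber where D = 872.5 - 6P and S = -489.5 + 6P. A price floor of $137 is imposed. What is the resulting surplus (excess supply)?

Surplus = 282

Equilibrium price would be P* = 113.5, so the floor at 137 binds.
At P = 137: D = 50.5, S = 332.5.
Surplus = 332.5 − 50.5 = 282.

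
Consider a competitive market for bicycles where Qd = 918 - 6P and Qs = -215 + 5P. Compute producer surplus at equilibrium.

Producer surplus = 9000

Equilibrium: 918 - 6P = -215 + 5P gives P* = 103, Q* = 300.
Supply starts at P = 43 (where Qs = 0).
PS = ½(103 − 43)(300) = 9000.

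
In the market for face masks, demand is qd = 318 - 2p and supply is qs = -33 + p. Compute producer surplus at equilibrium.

Producer surplus = 3528

Equilibrium: 318 - 2p = -33 + p gives p* = 117, q* = 84.
Supply starts at p = 33 (where qs = 0).
PS = ½(117 − 33)(84) = 3528.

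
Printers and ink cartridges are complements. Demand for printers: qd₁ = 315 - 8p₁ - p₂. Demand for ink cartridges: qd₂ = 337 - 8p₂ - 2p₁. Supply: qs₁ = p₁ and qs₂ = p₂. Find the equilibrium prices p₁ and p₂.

Market 1: 315 - 8p₁ - p₂ = p₁ → 9p₁ + p₂ = 315.
Market 2: 9p₂ + 2p₁ = 337.
Eliminating p₂: 9×(1) − 1×(2) gives 79p₁ = 2498, so p₁ = 2498/79.
Back-substitute into (2): p₂ = (337 − 2×2498/79) / 9 = 2403/79.

p₁ = 2498/79, p₂ = 2403/79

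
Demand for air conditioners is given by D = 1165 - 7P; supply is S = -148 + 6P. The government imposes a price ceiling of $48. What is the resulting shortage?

Shortage = 689

Equilibrium price would be P* = 101, so the ceiling at 48 binds.
At P = 48: D = 1165 − 7(48) = 829, S = -148 + 6(48) = 140.
Shortage = 829 − 140 = 689.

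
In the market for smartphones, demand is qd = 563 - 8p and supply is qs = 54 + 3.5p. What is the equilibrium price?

p* = 1018/23

Set qd = qs: 563 - 8p = 54 + 3.5p.
509 = 11.5p, so p* = 1018/23.
q* = 563 − 8(1018/23) = 4805/23.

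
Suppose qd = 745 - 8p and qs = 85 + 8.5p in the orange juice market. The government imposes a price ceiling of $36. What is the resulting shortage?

Shortage = 66

Equilibrium price would be p* = 40, so the ceiling at 36 binds.
At p = 36: qd = 745 − 8(36) = 457, qs = 85 + 8.5(36) = 391.
Shortage = 457 − 391 = 66.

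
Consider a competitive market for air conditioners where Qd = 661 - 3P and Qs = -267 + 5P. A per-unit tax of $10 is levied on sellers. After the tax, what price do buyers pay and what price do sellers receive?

Buyers pay $122.25, sellers receive $112.25

Pre-tax equilibrium: P* = 116, Q* = 313.
Tax on sellers shifts supply to Qs = -267 + 5(P − 10) = -317 + 5P.
661 - 3P = -317 + 5P gives buyer price Pb = 122.25; sellers receive Ps = 122.25 − 10 = 112.25.
New quantity: Q = 661 − 3(122.25) = 294.25.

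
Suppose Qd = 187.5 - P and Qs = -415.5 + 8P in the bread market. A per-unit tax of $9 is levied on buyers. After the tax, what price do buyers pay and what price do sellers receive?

Buyers pay $75, sellers receive $66

Pre-tax equilibrium: P* = 67, Q* = 120.5.
Tax on buyers shifts demand to Qd = 187.5 − 1(P + 9) = 178.5 - P.
178.5 - P = -415.5 + 8P gives seller price Ps = 66; buyers pay Pb = 66 + 9 = 75.
New quantity: Q = 187.5 − 1(75) = 112.5.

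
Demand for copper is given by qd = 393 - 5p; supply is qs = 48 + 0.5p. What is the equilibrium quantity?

q* = 873/11

Set qd = qs: 393 - 5p = 48 + 0.5p.
345 = 5.5p, so p* = 690/11.
q* = 393 − 5(690/11) = 873/11.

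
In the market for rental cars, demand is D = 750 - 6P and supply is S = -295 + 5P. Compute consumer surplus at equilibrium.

Consumer surplus = 2700

Equilibrium: 750 - 6P = -295 + 5P gives P* = 95, Q* = 180.
Demand choke price (D = 0): P = 125.
CS = ½(125 − 95)(180) = 2700.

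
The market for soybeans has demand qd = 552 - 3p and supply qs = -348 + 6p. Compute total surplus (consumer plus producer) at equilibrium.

Total surplus = 15876

Equilibrium: 552 - 3p = -348 + 6p gives p* = 100, q* = 252.
Demand choke price: p = 184; supply starts at p = 58.
CS = ½(184 − 100)(252) = 10584; PS = ½(100 − 58)(252) = 5292.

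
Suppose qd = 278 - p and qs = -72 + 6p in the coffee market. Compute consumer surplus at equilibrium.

Equilibrium: 278 - p = -72 + 6p gives p* = 50, q* = 228.
Demand choke price (qd = 0): p = 278.
CS = ½(278 − 50)(228) = 25992.

Consumer surplus = 25992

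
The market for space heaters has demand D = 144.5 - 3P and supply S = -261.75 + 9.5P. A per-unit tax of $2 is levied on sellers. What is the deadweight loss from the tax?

Deadweight loss = 4.56

Pre-tax equilibrium: P* = 32.5, Q* = 47.
Tax on sellers shifts supply to S = -261.75 + 9.5(P − 2) = -280.75 + 9.5P.
144.5 - 3P = -280.75 + 9.5P gives buyer price Pb = 34.02; sellers receive Ps = 34.02 − 2 = 32.02.
New quantity: Q = 144.5 − 3(34.02) = 42.44.
DWL = ½ × 2 × (47 − 42.44) = 4.56.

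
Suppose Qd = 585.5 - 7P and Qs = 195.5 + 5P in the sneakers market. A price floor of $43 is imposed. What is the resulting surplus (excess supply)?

Equilibrium price would be P* = 32.5, so the floor at 43 binds.
At P = 43: Qd = 284.5, Qs = 410.5.
Surplus = 410.5 − 284.5 = 126.

Surplus = 126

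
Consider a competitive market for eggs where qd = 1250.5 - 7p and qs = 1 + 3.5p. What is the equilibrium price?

p* = 119

Set qd = qs: 1250.5 - 7p = 1 + 3.5p.
1249.5 = 10.5p, so p* = 119.
q* = 1250.5 − 7(119) = 417.5.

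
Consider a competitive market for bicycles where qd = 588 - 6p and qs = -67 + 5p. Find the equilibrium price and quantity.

p* = 655/11, q* = 2538/11

Set qd = qs: 588 - 6p = -67 + 5p.
655 = 11p, so p* = 655/11.
q* = 588 − 6(655/11) = 2538/11.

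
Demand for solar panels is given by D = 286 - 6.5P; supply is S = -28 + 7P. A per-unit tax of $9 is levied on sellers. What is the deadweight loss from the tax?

Deadweight loss = 136.5

Pre-tax equilibrium: P* = 628/27, Q* = 3640/27.
Tax on sellers shifts supply to S = -28 + 7(P − 9) = -91 + 7P.
286 - 6.5P = -91 + 7P gives buyer price Pb = 754/27; sellers receive Ps = 754/27 − 9 = 511/27.
New quantity: Q = 286 − 6.5(754/27) = 2821/27.
DWL = ½ × 9 × (3640/27 − 2821/27) = 136.5.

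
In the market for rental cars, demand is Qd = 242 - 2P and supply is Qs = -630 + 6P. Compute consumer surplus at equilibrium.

Consumer surplus = 144

Equilibrium: 242 - 2P = -630 + 6P gives P* = 109, Q* = 24.
Demand choke price (Qd = 0): P = 121.
CS = ½(121 − 109)(24) = 144.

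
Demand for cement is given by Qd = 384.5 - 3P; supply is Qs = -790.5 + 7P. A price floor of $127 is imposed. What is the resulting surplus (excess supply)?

Equilibrium price would be P* = 117.5, so the floor at 127 binds.
At P = 127: Qd = 3.5, Qs = 98.5.
Surplus = 98.5 − 3.5 = 95.

Surplus = 95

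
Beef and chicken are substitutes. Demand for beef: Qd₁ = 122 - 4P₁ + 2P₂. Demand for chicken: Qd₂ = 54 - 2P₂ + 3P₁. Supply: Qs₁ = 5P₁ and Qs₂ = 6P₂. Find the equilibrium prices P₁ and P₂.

Market 1: 122 - 4P₁ + 2P₂ = 5P₁ → 9P₁ - 2P₂ = 122.
Market 2: 8P₂ - 3P₁ = 54.
Eliminating P₂: 8×(1) + 2×(2) gives 66P₁ = 1084, so P₁ = 542/33.
Back-substitute into (2): P₂ = (54 + 3×542/33) / 8 = 142/11.

P₁ = 542/33, P₂ = 142/11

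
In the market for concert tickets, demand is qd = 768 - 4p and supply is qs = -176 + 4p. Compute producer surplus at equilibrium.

Equilibrium: 768 - 4p = -176 + 4p gives p* = 118, q* = 296.
Supply starts at p = 44 (where qs = 0).
PS = ½(118 − 44)(296) = 10952.

Producer surplus = 10952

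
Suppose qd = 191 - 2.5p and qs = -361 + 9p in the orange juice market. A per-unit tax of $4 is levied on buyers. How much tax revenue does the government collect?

Tax revenue = 5812/23

Pre-tax equilibrium: p* = 48, q* = 71.
Tax on buyers shifts demand to qd = 191 − 2.5(p + 4) = 181 - 2.5p.
181 - 2.5p = -361 + 9p gives seller price ps = 1084/23; buyers pay pb = 1084/23 + 4 = 1176/23.
New quantity: q = 191 − 2.5(1176/23) = 1453/23.
Revenue = 4 × 1453/23 = 5812/23.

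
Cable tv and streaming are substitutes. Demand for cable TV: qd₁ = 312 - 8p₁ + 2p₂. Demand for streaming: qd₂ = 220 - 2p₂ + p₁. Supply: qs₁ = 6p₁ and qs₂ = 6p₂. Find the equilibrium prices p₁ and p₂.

Market 1: 312 - 8p₁ + 2p₂ = 6p₁ → 14p₁ - 2p₂ = 312.
Market 2: 8p₂ - p₁ = 220.
Eliminating p₂: 8×(1) + 2×(2) gives 110p₁ = 2936, so p₁ = 1468/55.
Back-substitute into (2): p₂ = (220 + 1×1468/55) / 8 = 1696/55.

p₁ = 1468/55, p₂ = 1696/55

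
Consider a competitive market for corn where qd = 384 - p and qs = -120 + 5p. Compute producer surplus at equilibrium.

Producer surplus = 9000

Equilibrium: 384 - p = -120 + 5p gives p* = 84, q* = 300.
Supply starts at p = 24 (where qs = 0).
PS = ½(84 − 24)(300) = 9000.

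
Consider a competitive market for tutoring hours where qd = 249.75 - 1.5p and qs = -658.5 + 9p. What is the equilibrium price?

Set qd = qs: 249.75 - 1.5p = -658.5 + 9p.
908.25 = 10.5p, so p* = 86.5.
q* = 249.75 − 1.5(86.5) = 120.

p* = 86.5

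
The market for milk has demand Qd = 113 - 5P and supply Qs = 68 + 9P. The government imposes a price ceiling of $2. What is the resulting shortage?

Shortage = 17

Equilibrium price would be P* = 45/14, so the ceiling at 2 binds.
At P = 2: Qd = 113 − 5(2) = 103, Qs = 68 + 9(2) = 86.
Shortage = 103 − 86 = 17.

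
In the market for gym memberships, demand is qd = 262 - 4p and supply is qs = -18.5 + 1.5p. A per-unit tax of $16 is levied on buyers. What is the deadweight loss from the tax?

Pre-tax equilibrium: p* = 51, q* = 58.
Tax on buyers shifts demand to qd = 262 − 4(p + 16) = 198 - 4p.
198 - 4p = -18.5 + 1.5p gives seller price ps = 433/11; buyers pay pb = 433/11 + 16 = 609/11.
New quantity: q = 262 − 4(609/11) = 446/11.
DWL = ½ × 16 × (58 − 446/11) = 1536/11.

Deadweight loss = 1536/11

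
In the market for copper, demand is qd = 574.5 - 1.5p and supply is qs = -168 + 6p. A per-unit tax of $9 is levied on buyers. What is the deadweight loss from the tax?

Pre-tax equilibrium: p* = 99, q* = 426.
Tax on buyers shifts demand to qd = 574.5 − 1.5(p + 9) = 561 - 1.5p.
561 - 1.5p = -168 + 6p gives seller price ps = 97.2; buyers pay pb = 97.2 + 9 = 106.2.
New quantity: q = 574.5 − 1.5(106.2) = 415.2.
DWL = ½ × 9 × (426 − 415.2) = 48.6.

Deadweight loss = 48.6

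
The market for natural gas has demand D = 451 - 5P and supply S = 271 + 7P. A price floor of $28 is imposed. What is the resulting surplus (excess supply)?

Surplus = 156

Equilibrium price would be P* = 15, so the floor at 28 binds.
At P = 28: D = 311, S = 467.
Surplus = 467 − 311 = 156.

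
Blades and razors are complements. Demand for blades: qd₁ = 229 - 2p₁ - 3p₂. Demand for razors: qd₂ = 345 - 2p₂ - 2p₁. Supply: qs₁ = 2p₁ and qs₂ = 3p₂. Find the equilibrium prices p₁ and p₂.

p₁ = 55/7, p₂ = 461/7

Market 1: 229 - 2p₁ - 3p₂ = 2p₁ → 4p₁ + 3p₂ = 229.
Market 2: 5p₂ + 2p₁ = 345.
Eliminating p₂: 5×(1) − 3×(2) gives 14p₁ = 110, so p₁ = 55/7.
Back-substitute into (2): p₂ = (345 − 2×55/7) / 5 = 461/7.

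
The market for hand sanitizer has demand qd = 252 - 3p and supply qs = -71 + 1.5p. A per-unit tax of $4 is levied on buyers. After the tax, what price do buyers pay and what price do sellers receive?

Buyers pay 658/9, sellers receive 622/9

Pre-tax equilibrium: p* = 646/9, q* = 110/3.
Tax on buyers shifts demand to qd = 252 − 3(p + 4) = 240 - 3p.
240 - 3p = -71 + 1.5p gives seller price ps = 622/9; buyers pay pb = 622/9 + 4 = 658/9.
New quantity: q = 252 − 3(658/9) = 98/3.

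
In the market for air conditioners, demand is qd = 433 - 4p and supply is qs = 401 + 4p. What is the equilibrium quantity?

q* = 417

Set qd = qs: 433 - 4p = 401 + 4p.
32 = 8p, so p* = 4.
q* = 433 − 4(4) = 417.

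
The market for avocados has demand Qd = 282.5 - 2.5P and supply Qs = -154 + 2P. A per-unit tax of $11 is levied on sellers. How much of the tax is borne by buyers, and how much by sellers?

Buyers bear 44/9, sellers bear 55/9

Pre-tax equilibrium: P* = 97, Q* = 40.
Tax on sellers shifts supply to Qs = -154 + 2(P − 11) = -176 + 2P.
282.5 - 2.5P = -176 + 2P gives buyer price Pb = 917/9; sellers receive Ps = 917/9 − 11 = 818/9.
New quantity: Q = 282.5 − 2.5(917/9) = 250/9.
Buyer burden = 917/9 − 97 = 44/9; seller burden = 97 − 818/9 = 55/9.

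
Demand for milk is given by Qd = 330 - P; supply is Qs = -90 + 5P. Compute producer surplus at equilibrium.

Producer surplus = 6760

Equilibrium: 330 - P = -90 + 5P gives P* = 70, Q* = 260.
Supply starts at P = 18 (where Qs = 0).
PS = ½(70 − 18)(260) = 6760.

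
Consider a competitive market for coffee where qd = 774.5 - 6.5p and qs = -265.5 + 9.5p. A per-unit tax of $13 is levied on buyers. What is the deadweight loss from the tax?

Deadweight loss = 326.1171875

Pre-tax equilibrium: p* = 65, q* = 352.
Tax on buyers shifts demand to qd = 774.5 − 6.5(p + 13) = 690 - 6.5p.
690 - 6.5p = -265.5 + 9.5p gives seller price ps = 59.71875; buyers pay pb = 59.71875 + 13 = 72.71875.
New quantity: q = 774.5 − 6.5(72.71875) = 301.828125.
DWL = ½ × 13 × (352 − 301.828125) = 326.1171875.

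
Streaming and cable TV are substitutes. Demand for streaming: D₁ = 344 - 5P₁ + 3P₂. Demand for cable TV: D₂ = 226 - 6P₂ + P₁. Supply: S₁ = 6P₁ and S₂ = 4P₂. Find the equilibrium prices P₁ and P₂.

Market 1: 344 - 5P₁ + 3P₂ = 6P₁ → 11P₁ - 3P₂ = 344.
Market 2: 10P₂ - P₁ = 226.
Eliminating P₂: 10×(1) + 3×(2) gives 107P₁ = 4118, so P₁ = 4118/107.
Back-substitute into (2): P₂ = (226 + 1×4118/107) / 10 = 2830/107.

P₁ = 4118/107, P₂ = 2830/107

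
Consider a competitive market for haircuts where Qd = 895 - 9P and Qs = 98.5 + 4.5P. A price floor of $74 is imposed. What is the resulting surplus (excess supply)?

Surplus = 202.5

Equilibrium price would be P* = 59, so the floor at 74 binds.
At P = 74: Qd = 229, Qs = 431.5.
Surplus = 431.5 − 229 = 202.5.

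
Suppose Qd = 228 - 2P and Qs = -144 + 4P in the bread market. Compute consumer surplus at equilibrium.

Consumer surplus = 2704

Equilibrium: 228 - 2P = -144 + 4P gives P* = 62, Q* = 104.
Demand choke price (Qd = 0): P = 114.
CS = ½(114 − 62)(104) = 2704.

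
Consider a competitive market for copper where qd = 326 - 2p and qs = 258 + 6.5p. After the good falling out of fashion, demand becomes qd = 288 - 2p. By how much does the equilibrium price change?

Δp = -76/17

Original equilibrium: p* = 8, q* = 310.
New equilibrium: 288 - 2p = 258 + 6.5p, so 30 = 8.5p and p' = 60/17; q' = 288 − 2(60/17) = 4776/17.
Change in price: 60/17 − 8 = -76/17.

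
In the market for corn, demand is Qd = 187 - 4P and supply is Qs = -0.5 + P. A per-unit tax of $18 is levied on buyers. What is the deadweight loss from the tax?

Deadweight loss = 129.6

Pre-tax equilibrium: P* = 37.5, Q* = 37.
Tax on buyers shifts demand to Qd = 187 − 4(P + 18) = 115 - 4P.
115 - 4P = -0.5 + P gives seller price Ps = 23.1; buyers pay Pb = 23.1 + 18 = 41.1.
New quantity: Q = 187 − 4(41.1) = 22.6.
DWL = ½ × 18 × (37 − 22.6) = 129.6.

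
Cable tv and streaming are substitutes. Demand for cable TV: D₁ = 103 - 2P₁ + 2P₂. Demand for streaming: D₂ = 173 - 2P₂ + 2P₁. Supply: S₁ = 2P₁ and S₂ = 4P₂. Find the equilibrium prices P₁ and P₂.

P₁ = 48.2, P₂ = 44.9

Market 1: 103 - 2P₁ + 2P₂ = 2P₁ → 4P₁ - 2P₂ = 103.
Market 2: 6P₂ - 2P₁ = 173.
Eliminating P₂: 6×(1) + 2×(2) gives 20P₁ = 964, so P₁ = 48.2.
Back-substitute into (2): P₂ = (173 + 2×48.2) / 6 = 44.9.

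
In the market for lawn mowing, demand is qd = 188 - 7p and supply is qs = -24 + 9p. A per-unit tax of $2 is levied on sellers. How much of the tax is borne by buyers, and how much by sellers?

Buyers bear $1.125, sellers bear $0.875

Pre-tax equilibrium: p* = 13.25, q* = 95.25.
Tax on sellers shifts supply to qs = -24 + 9(p − 2) = -42 + 9p.
188 - 7p = -42 + 9p gives buyer price pb = 14.375; sellers receive ps = 14.375 − 2 = 12.375.
New quantity: q = 188 − 7(14.375) = 87.375.
Buyer burden = 14.375 − 13.25 = 1.125; seller burden = 13.25 − 12.375 = 0.875.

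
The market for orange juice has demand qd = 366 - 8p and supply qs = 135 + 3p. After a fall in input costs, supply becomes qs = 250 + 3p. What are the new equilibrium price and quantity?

Original equilibrium: p* = 21, q* = 198.
New equilibrium: 366 - 8p = 250 + 3p, so 116 = 11p and p' = 116/11; q' = 366 − 8(116/11) = 3098/11.

p' = 116/11, q' = 3098/11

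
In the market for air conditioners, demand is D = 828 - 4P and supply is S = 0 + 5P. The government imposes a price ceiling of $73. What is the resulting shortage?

Shortage = 171

Equilibrium price would be P* = 92, so the ceiling at 73 binds.
At P = 73: D = 828 − 4(73) = 536, S = 0 + 5(73) = 365.
Shortage = 536 − 365 = 171.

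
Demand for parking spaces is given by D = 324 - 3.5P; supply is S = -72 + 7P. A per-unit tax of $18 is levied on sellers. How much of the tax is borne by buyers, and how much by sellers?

Buyers bear $12, sellers bear $6

Pre-tax equilibrium: P* = 264/7, Q* = 192.
Tax on sellers shifts supply to S = -72 + 7(P − 18) = -198 + 7P.
324 - 3.5P = -198 + 7P gives buyer price Pb = 348/7; sellers receive Ps = 348/7 − 18 = 222/7.
New quantity: Q = 324 − 3.5(348/7) = 150.
Buyer burden = 348/7 − 264/7 = 12; seller burden = 264/7 − 222/7 = 6.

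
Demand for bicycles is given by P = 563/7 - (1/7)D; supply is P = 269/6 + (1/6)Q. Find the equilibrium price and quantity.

P* = 64, Q* = 115

Set the two price expressions equal: 563/7 - (1/7)Q = 269/6 + (1/6)Q.
1495/42 = (13/42)Q, so Q* = 115.
P* = 563/7 − (1/7)(115) = 64.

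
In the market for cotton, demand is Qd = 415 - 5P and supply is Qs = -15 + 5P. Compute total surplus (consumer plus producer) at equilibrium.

Total surplus = 8000

Equilibrium: 415 - 5P = -15 + 5P gives P* = 43, Q* = 200.
Demand choke price: P = 83; supply starts at P = 3.
CS = ½(83 − 43)(200) = 4000; PS = ½(43 − 3)(200) = 4000.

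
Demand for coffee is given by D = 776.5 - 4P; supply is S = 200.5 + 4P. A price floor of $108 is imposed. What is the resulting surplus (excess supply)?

Surplus = 288

Equilibrium price would be P* = 72, so the floor at 108 binds.
At P = 108: D = 344.5, S = 632.5.
Surplus = 632.5 − 344.5 = 288.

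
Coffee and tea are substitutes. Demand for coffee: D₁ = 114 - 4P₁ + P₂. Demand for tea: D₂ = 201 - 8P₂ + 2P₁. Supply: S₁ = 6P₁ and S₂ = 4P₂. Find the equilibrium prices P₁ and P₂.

Market 1: 114 - 4P₁ + P₂ = 6P₁ → 10P₁ - P₂ = 114.
Market 2: 12P₂ - 2P₁ = 201.
Eliminating P₂: 12×(1) + 1×(2) gives 118P₁ = 1569, so P₁ = 1569/118.
Back-substitute into (2): P₂ = (201 + 2×1569/118) / 12 = 1119/59.

P₁ = 1569/118, P₂ = 1119/59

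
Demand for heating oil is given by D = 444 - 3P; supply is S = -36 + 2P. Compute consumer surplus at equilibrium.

Consumer surplus = 4056

Equilibrium: 444 - 3P = -36 + 2P gives P* = 96, Q* = 156.
Demand choke price (D = 0): P = 148.
CS = ½(148 − 96)(156) = 4056.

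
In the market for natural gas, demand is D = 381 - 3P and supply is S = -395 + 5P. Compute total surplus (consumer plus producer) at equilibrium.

Equilibrium: 381 - 3P = -395 + 5P gives P* = 97, Q* = 90.
Demand choke price: P = 127; supply starts at P = 79.
CS = ½(127 − 97)(90) = 1350; PS = ½(97 − 79)(90) = 810.

Total surplus = 2160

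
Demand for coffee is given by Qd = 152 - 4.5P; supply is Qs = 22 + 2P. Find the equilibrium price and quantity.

P* = 20, Q* = 62

Set Qd = Qs: 152 - 4.5P = 22 + 2P.
130 = 6.5P, so P* = 20.
Q* = 152 − 4.5(20) = 62.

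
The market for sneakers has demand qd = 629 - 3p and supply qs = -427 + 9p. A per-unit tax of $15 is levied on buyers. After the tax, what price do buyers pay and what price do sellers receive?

Buyers pay $99.25, sellers receive $84.25

Pre-tax equilibrium: p* = 88, q* = 365.
Tax on buyers shifts demand to qd = 629 − 3(p + 15) = 584 - 3p.
584 - 3p = -427 + 9p gives seller price ps = 84.25; buyers pay pb = 84.25 + 15 = 99.25.
New quantity: q = 629 − 3(99.25) = 331.25.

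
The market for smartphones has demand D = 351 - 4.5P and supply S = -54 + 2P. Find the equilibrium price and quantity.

Set D = S: 351 - 4.5P = -54 + 2P.
405 = 6.5P, so P* = 810/13.
Q* = 351 − 4.5(810/13) = 918/13.

P* = 810/13, Q* = 918/13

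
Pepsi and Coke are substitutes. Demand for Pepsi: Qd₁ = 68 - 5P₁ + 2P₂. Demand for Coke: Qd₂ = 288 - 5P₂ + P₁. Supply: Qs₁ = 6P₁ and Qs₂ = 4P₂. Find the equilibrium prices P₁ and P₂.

P₁ = 1188/97, P₂ = 3236/97

Market 1: 68 - 5P₁ + 2P₂ = 6P₁ → 11P₁ - 2P₂ = 68.
Market 2: 9P₂ - P₁ = 288.
Eliminating P₂: 9×(1) + 2×(2) gives 97P₁ = 1188, so P₁ = 1188/97.
Back-substitute into (2): P₂ = (288 + 1×1188/97) / 9 = 3236/97.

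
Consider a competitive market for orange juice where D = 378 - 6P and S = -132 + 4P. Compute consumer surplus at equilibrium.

Consumer surplus = 432

Equilibrium: 378 - 6P = -132 + 4P gives P* = 51, Q* = 72.
Demand choke price (D = 0): P = 63.
CS = ½(63 − 51)(72) = 432.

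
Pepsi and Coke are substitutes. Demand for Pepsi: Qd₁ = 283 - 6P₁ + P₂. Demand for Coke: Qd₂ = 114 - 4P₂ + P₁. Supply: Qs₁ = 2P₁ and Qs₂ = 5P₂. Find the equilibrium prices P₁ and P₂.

P₁ = 2661/71, P₂ = 1195/71

Market 1: 283 - 6P₁ + P₂ = 2P₁ → 8P₁ - P₂ = 283.
Market 2: 9P₂ - P₁ = 114.
Eliminating P₂: 9×(1) + 1×(2) gives 71P₁ = 2661, so P₁ = 2661/71.
Back-substitute into (2): P₂ = (114 + 1×2661/71) / 9 = 1195/71.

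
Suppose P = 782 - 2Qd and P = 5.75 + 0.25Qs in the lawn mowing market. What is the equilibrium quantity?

Q* = 345

Set the two price expressions equal: 782 - 2Q = 5.75 + 0.25Q.
776.25 = 2.25Q, so Q* = 345.
P* = 782 − (2)(345) = 92.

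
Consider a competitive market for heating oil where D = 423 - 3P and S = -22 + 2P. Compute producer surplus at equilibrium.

Producer surplus = 6084

Equilibrium: 423 - 3P = -22 + 2P gives P* = 89, Q* = 156.
Supply starts at P = 11 (where S = 0).
PS = ½(89 − 11)(156) = 6084.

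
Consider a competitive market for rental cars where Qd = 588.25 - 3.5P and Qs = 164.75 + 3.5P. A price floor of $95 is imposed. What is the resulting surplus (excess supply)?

Equilibrium price would be P* = 60.5, so the floor at 95 binds.
At P = 95: Qd = 255.75, Qs = 497.25.
Surplus = 497.25 − 255.75 = 241.5.

Surplus = 241.5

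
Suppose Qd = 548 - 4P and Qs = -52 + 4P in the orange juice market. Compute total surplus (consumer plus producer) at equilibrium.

Equilibrium: 548 - 4P = -52 + 4P gives P* = 75, Q* = 248.
Demand choke price: P = 137; supply starts at P = 13.
CS = ½(137 − 75)(248) = 7688; PS = ½(75 − 13)(248) = 7688.

Total surplus = 15376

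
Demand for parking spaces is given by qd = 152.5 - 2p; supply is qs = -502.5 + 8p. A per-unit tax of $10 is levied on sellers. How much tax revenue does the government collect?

Pre-tax equilibrium: p* = 65.5, q* = 21.5.
Tax on sellers shifts supply to qs = -502.5 + 8(p − 10) = -582.5 + 8p.
152.5 - 2p = -582.5 + 8p gives buyer price pb = 73.5; sellers receive ps = 73.5 − 10 = 63.5.
New quantity: q = 152.5 − 2(73.5) = 5.5.
Revenue = 10 × 5.5 = 55.

Tax revenue = 55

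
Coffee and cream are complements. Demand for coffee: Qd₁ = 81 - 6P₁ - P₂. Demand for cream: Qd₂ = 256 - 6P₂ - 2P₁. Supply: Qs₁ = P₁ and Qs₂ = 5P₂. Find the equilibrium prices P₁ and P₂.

Market 1: 81 - 6P₁ - P₂ = P₁ → 7P₁ + P₂ = 81.
Market 2: 11P₂ + 2P₁ = 256.
Eliminating P₂: 11×(1) − 1×(2) gives 75P₁ = 635, so P₁ = 127/15.
Back-substitute into (2): P₂ = (256 − 2×127/15) / 11 = 326/15.

P₁ = 127/15, P₂ = 326/15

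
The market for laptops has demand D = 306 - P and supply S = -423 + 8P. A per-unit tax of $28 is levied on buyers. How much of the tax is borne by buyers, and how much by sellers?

Buyers bear 224/9, sellers bear 28/9

Pre-tax equilibrium: P* = 81, Q* = 225.
Tax on buyers shifts demand to D = 306 − 1(P + 28) = 278 - P.
278 - P = -423 + 8P gives seller price Ps = 701/9; buyers pay Pb = 701/9 + 28 = 953/9.
New quantity: Q = 306 − 1(953/9) = 1801/9.
Buyer burden = 953/9 − 81 = 224/9; seller burden = 81 − 701/9 = 28/9.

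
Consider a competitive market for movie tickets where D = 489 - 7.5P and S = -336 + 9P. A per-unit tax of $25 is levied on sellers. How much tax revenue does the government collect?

Pre-tax equilibrium: P* = 50, Q* = 114.
Tax on sellers shifts supply to S = -336 + 9(P − 25) = -561 + 9P.
489 - 7.5P = -561 + 9P gives buyer price Pb = 700/11; sellers receive Ps = 700/11 − 25 = 425/11.
New quantity: Q = 489 − 7.5(700/11) = 129/11.
Revenue = 25 × 129/11 = 3225/11.

Tax revenue = 3225/11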